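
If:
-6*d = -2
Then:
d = 1/3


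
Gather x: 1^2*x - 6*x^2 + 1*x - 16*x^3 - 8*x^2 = -16*x^3 - 14*x^2 + 2*x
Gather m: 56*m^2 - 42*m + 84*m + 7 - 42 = 56*m^2 + 42*m - 35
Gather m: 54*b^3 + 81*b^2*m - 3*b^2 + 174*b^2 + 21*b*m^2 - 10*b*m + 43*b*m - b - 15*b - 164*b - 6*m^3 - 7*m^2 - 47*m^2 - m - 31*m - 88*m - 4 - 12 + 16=54*b^3 + 171*b^2 - 180*b - 6*m^3 + m^2*(21*b - 54) + m*(81*b^2 + 33*b - 120)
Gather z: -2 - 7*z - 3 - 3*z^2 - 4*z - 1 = -3*z^2 - 11*z - 6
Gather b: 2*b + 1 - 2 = 2*b - 1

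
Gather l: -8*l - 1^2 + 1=-8*l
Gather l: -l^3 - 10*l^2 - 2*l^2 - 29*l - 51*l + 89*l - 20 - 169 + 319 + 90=-l^3 - 12*l^2 + 9*l + 220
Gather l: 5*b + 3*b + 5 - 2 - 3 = 8*b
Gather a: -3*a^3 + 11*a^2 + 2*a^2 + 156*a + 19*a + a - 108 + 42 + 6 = -3*a^3 + 13*a^2 + 176*a - 60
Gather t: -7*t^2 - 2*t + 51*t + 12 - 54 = -7*t^2 + 49*t - 42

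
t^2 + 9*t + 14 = (t + 2)*(t + 7)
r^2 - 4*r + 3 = (r - 3)*(r - 1)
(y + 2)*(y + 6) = y^2 + 8*y + 12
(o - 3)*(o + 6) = o^2 + 3*o - 18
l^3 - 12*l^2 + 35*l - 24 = (l - 8)*(l - 3)*(l - 1)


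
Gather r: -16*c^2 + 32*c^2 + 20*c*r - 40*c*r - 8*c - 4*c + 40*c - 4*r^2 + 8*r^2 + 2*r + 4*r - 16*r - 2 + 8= 16*c^2 + 28*c + 4*r^2 + r*(-20*c - 10) + 6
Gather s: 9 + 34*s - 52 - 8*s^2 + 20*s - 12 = -8*s^2 + 54*s - 55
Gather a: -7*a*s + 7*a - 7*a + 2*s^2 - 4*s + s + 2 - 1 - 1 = -7*a*s + 2*s^2 - 3*s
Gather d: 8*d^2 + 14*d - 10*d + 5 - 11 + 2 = 8*d^2 + 4*d - 4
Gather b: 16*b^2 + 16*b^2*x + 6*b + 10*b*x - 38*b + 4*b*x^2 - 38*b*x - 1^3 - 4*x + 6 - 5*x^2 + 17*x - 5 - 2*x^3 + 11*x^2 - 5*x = b^2*(16*x + 16) + b*(4*x^2 - 28*x - 32) - 2*x^3 + 6*x^2 + 8*x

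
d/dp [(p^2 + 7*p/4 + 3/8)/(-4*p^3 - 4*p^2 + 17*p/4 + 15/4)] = (128*p^4 + 448*p^3 + 504*p^2 + 336*p + 159)/(2*(256*p^6 + 512*p^5 - 288*p^4 - 1024*p^3 - 191*p^2 + 510*p + 225))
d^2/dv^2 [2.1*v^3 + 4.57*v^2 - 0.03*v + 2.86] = 12.6*v + 9.14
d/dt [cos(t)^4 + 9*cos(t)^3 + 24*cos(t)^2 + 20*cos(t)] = -(4*cos(t)^3 + 27*cos(t)^2 + 48*cos(t) + 20)*sin(t)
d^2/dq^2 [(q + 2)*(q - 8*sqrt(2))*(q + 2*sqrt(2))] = 6*q - 12*sqrt(2) + 4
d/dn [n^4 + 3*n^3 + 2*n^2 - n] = 4*n^3 + 9*n^2 + 4*n - 1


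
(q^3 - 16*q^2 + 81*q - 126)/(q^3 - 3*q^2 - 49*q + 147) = (q - 6)/(q + 7)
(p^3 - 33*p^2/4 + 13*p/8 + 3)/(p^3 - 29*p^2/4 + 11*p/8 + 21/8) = (p - 8)/(p - 7)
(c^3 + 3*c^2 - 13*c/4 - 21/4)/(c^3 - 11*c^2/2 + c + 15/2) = (c + 7/2)/(c - 5)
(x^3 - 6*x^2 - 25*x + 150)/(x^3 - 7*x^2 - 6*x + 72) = (x^2 - 25)/(x^2 - x - 12)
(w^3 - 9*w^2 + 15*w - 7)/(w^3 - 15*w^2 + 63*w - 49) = (w - 1)/(w - 7)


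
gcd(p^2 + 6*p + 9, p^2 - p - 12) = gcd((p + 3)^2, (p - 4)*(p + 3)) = p + 3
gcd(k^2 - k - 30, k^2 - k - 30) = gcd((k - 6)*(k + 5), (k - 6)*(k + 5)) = k^2 - k - 30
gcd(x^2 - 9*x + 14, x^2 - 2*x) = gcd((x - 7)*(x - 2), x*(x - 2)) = x - 2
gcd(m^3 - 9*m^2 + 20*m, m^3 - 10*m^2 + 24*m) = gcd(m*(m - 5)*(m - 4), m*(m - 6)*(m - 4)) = m^2 - 4*m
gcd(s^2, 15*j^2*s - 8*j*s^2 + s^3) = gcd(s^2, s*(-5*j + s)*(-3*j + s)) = s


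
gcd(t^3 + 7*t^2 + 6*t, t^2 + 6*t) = t^2 + 6*t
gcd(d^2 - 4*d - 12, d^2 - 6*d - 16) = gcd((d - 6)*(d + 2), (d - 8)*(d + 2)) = d + 2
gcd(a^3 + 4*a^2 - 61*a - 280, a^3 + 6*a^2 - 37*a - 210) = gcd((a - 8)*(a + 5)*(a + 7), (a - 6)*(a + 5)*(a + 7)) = a^2 + 12*a + 35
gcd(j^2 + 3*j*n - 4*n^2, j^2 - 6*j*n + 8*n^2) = 1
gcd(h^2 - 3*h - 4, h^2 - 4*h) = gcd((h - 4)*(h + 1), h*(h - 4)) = h - 4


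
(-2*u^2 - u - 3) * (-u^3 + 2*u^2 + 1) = 2*u^5 - 3*u^4 + u^3 - 8*u^2 - u - 3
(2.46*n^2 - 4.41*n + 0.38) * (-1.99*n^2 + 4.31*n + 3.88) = -4.8954*n^4 + 19.3785*n^3 - 10.2185*n^2 - 15.473*n + 1.4744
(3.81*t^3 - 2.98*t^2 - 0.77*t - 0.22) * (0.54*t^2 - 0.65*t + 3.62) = 2.0574*t^5 - 4.0857*t^4 + 15.3134*t^3 - 10.4059*t^2 - 2.6444*t - 0.7964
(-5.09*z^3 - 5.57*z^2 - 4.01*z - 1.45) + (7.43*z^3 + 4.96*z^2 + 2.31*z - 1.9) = 2.34*z^3 - 0.61*z^2 - 1.7*z - 3.35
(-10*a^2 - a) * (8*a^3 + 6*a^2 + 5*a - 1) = -80*a^5 - 68*a^4 - 56*a^3 + 5*a^2 + a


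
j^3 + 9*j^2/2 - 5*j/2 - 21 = (j - 2)*(j + 3)*(j + 7/2)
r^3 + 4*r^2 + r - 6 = (r - 1)*(r + 2)*(r + 3)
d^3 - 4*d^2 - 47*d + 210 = (d - 6)*(d - 5)*(d + 7)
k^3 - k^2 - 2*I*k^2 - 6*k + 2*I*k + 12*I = (k - 3)*(k + 2)*(k - 2*I)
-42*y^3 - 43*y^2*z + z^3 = (-7*y + z)*(y + z)*(6*y + z)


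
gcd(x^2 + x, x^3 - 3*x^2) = x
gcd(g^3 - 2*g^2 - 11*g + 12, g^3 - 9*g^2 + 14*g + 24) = g - 4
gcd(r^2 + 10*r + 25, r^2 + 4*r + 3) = 1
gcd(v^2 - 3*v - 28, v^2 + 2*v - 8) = v + 4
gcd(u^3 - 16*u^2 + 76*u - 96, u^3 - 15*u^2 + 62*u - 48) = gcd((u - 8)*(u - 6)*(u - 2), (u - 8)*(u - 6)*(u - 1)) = u^2 - 14*u + 48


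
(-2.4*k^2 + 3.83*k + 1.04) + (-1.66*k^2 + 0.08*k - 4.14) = -4.06*k^2 + 3.91*k - 3.1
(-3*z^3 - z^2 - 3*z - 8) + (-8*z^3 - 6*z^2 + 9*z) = -11*z^3 - 7*z^2 + 6*z - 8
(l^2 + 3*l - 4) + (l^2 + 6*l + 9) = 2*l^2 + 9*l + 5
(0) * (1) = 0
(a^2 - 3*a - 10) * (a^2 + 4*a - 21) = a^4 + a^3 - 43*a^2 + 23*a + 210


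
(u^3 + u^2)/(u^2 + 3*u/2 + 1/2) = 2*u^2/(2*u + 1)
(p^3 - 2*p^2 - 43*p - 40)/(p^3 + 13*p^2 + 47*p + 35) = (p - 8)/(p + 7)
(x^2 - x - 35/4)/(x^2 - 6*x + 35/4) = (2*x + 5)/(2*x - 5)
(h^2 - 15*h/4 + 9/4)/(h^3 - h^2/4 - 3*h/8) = 2*(h - 3)/(h*(2*h + 1))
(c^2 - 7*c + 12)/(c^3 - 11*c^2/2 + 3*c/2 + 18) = 2/(2*c + 3)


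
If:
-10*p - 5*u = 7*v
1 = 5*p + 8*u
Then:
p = -56*v/55 - 1/11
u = 7*v/11 + 2/11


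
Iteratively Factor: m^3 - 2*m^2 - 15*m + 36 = (m - 3)*(m^2 + m - 12) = (m - 3)*(m + 4)*(m - 3)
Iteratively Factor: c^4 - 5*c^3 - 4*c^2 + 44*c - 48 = (c + 3)*(c^3 - 8*c^2 + 20*c - 16) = (c - 4)*(c + 3)*(c^2 - 4*c + 4) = (c - 4)*(c - 2)*(c + 3)*(c - 2)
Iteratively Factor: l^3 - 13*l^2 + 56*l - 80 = (l - 4)*(l^2 - 9*l + 20) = (l - 5)*(l - 4)*(l - 4)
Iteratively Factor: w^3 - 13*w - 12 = (w + 1)*(w^2 - w - 12) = (w + 1)*(w + 3)*(w - 4)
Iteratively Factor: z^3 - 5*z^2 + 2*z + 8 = (z - 2)*(z^2 - 3*z - 4) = (z - 2)*(z + 1)*(z - 4)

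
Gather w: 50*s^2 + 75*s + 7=50*s^2 + 75*s + 7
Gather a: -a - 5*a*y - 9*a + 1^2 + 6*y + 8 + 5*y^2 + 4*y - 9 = a*(-5*y - 10) + 5*y^2 + 10*y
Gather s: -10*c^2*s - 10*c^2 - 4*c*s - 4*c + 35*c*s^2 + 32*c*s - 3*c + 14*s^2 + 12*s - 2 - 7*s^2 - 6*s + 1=-10*c^2 - 7*c + s^2*(35*c + 7) + s*(-10*c^2 + 28*c + 6) - 1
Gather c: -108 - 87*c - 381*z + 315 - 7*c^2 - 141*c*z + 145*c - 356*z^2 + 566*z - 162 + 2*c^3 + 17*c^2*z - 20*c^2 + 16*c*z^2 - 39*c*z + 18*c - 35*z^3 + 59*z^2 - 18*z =2*c^3 + c^2*(17*z - 27) + c*(16*z^2 - 180*z + 76) - 35*z^3 - 297*z^2 + 167*z + 45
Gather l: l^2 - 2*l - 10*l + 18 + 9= l^2 - 12*l + 27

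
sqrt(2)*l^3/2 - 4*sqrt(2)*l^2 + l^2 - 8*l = l*(l - 8)*(sqrt(2)*l/2 + 1)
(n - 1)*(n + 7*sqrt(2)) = n^2 - n + 7*sqrt(2)*n - 7*sqrt(2)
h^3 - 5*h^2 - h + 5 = (h - 5)*(h - 1)*(h + 1)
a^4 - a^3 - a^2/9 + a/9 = a*(a - 1)*(a - 1/3)*(a + 1/3)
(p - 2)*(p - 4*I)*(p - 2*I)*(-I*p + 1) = -I*p^4 - 5*p^3 + 2*I*p^3 + 10*p^2 + 2*I*p^2 - 8*p - 4*I*p + 16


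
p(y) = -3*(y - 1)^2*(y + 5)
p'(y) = -3*(y - 1)^2 - 3*(y + 5)*(2*y - 2) = 9*(-y - 3)*(y - 1)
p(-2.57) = -92.91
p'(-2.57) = 13.82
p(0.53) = -3.66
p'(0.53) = 14.93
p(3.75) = -198.52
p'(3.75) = -167.06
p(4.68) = -393.27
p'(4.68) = -254.36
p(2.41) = -44.20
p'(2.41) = -68.65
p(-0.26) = -22.58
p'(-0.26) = 31.07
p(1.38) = -2.76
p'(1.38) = -14.98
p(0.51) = -3.97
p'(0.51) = 15.48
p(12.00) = -6171.00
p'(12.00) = -1485.00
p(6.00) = -825.00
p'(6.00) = -405.00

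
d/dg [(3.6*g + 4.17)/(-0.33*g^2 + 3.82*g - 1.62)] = (1.188*g^2 + 2.7522*g - 21.7614)/(0.1089*g^4 - 2.5212*g^3 + 15.6616*g^2 - 12.3768*g + 2.6244)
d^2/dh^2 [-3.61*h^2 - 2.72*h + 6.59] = -7.22000000000000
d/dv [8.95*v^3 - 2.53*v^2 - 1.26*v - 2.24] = 26.85*v^2 - 5.06*v - 1.26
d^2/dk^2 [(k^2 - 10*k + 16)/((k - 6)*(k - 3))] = 2*(-k^3 - 6*k^2 + 108*k - 288)/(k^6 - 27*k^5 + 297*k^4 - 1701*k^3 + 5346*k^2 - 8748*k + 5832)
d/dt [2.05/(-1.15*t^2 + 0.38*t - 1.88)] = (4.715*t - 0.779)/(1.15*t^2 - 0.38*t + 1.88)^2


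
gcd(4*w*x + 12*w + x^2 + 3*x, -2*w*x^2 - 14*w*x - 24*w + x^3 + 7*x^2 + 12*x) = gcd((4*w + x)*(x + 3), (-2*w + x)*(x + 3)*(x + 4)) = x + 3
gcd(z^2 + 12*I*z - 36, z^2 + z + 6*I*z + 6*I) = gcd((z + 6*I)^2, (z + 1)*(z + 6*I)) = z + 6*I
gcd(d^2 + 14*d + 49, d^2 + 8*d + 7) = d + 7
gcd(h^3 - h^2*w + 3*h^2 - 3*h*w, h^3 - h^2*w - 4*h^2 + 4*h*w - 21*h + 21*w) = -h^2 + h*w - 3*h + 3*w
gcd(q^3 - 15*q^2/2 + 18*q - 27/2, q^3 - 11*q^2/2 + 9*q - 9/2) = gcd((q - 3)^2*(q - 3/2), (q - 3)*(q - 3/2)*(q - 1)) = q^2 - 9*q/2 + 9/2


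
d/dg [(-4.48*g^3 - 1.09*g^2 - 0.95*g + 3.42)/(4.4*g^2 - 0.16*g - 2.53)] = (-19.712*g^4 + 1.4336*g^3 + 38.3576*g^2 - 24.5806*g + 2.9507)/(19.36*g^4 - 1.408*g^3 - 22.2384*g^2 + 0.8096*g + 6.4009)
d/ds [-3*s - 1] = -3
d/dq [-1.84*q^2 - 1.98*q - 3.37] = -3.68*q - 1.98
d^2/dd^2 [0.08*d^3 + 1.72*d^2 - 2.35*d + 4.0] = 0.48*d + 3.44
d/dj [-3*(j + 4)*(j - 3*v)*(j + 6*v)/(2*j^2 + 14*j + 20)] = 3*((j + 4)*(j - 3*v)*(j + 6*v)*(2*j + 7) - (j^2 + 7*j + 10)*((j + 4)*(j - 3*v) + (j + 4)*(j + 6*v) + (j - 3*v)*(j + 6*v)))/(2*(j^2 + 7*j + 10)^2)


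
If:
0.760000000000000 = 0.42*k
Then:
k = 1.81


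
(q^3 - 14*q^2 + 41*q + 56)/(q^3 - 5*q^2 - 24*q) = (q^2 - 6*q - 7)/(q*(q + 3))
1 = 1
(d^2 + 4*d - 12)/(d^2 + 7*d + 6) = (d - 2)/(d + 1)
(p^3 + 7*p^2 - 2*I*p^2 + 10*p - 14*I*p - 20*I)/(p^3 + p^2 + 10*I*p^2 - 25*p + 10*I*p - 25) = (p^3 + p^2*(7 - 2*I) + p*(10 - 14*I) - 20*I)/(p^3 + p^2*(1 + 10*I) + p*(-25 + 10*I) - 25)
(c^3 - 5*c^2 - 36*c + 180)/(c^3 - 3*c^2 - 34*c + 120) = (c - 6)/(c - 4)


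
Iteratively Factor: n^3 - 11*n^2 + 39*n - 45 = (n - 3)*(n^2 - 8*n + 15) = (n - 3)^2*(n - 5)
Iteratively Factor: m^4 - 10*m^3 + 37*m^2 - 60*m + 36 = (m - 2)*(m^3 - 8*m^2 + 21*m - 18) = (m - 3)*(m - 2)*(m^2 - 5*m + 6) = (m - 3)*(m - 2)^2*(m - 3)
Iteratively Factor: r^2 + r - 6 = (r - 2)*(r + 3)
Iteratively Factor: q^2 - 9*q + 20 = (q - 5)*(q - 4)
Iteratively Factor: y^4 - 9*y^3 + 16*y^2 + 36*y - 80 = (y - 2)*(y^3 - 7*y^2 + 2*y + 40) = (y - 5)*(y - 2)*(y^2 - 2*y - 8) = (y - 5)*(y - 2)*(y + 2)*(y - 4)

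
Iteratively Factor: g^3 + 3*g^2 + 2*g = (g)*(g^2 + 3*g + 2) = g*(g + 1)*(g + 2)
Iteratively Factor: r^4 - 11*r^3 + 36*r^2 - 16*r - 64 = (r - 4)*(r^3 - 7*r^2 + 8*r + 16) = (r - 4)^2*(r^2 - 3*r - 4) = (r - 4)^3*(r + 1)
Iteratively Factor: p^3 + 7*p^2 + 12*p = (p + 4)*(p^2 + 3*p) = p*(p + 4)*(p + 3)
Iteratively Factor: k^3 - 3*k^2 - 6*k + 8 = (k - 4)*(k^2 + k - 2) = (k - 4)*(k + 2)*(k - 1)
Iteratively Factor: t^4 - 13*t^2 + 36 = (t + 3)*(t^3 - 3*t^2 - 4*t + 12) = (t + 2)*(t + 3)*(t^2 - 5*t + 6) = (t - 2)*(t + 2)*(t + 3)*(t - 3)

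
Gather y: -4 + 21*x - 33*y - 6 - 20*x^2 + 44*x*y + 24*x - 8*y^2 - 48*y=-20*x^2 + 45*x - 8*y^2 + y*(44*x - 81) - 10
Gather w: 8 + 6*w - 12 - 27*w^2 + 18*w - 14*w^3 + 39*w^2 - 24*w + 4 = -14*w^3 + 12*w^2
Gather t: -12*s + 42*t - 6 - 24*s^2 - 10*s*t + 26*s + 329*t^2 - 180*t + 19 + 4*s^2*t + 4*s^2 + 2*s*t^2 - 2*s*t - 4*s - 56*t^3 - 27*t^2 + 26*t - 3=-20*s^2 + 10*s - 56*t^3 + t^2*(2*s + 302) + t*(4*s^2 - 12*s - 112) + 10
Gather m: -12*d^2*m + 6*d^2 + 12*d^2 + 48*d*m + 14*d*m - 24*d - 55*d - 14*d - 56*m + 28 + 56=18*d^2 - 93*d + m*(-12*d^2 + 62*d - 56) + 84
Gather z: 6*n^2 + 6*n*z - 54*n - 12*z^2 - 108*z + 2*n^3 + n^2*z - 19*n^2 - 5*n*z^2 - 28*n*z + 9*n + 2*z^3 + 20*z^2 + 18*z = 2*n^3 - 13*n^2 - 45*n + 2*z^3 + z^2*(8 - 5*n) + z*(n^2 - 22*n - 90)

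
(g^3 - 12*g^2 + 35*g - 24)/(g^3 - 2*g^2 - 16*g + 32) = (g^3 - 12*g^2 + 35*g - 24)/(g^3 - 2*g^2 - 16*g + 32)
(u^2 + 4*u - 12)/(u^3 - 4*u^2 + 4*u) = (u + 6)/(u*(u - 2))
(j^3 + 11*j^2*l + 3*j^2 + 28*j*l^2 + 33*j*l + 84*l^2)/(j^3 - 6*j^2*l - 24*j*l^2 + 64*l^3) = (j^2 + 7*j*l + 3*j + 21*l)/(j^2 - 10*j*l + 16*l^2)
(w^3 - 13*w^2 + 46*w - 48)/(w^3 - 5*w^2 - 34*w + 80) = (w - 3)/(w + 5)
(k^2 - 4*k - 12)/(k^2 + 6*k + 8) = (k - 6)/(k + 4)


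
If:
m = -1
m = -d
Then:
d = 1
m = -1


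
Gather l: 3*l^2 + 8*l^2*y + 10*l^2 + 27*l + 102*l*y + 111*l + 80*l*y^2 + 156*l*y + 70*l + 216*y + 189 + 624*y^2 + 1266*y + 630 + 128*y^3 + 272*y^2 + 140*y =l^2*(8*y + 13) + l*(80*y^2 + 258*y + 208) + 128*y^3 + 896*y^2 + 1622*y + 819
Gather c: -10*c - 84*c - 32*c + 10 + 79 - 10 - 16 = 63 - 126*c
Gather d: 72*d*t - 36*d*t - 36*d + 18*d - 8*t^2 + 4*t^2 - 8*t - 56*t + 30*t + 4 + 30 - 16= d*(36*t - 18) - 4*t^2 - 34*t + 18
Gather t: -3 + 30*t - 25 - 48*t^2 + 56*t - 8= -48*t^2 + 86*t - 36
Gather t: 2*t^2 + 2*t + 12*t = 2*t^2 + 14*t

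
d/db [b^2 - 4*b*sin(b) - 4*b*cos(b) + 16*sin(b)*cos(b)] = -4*sqrt(2)*b*cos(b + pi/4) + 2*b - 4*sqrt(2)*sin(b + pi/4) + 16*cos(2*b)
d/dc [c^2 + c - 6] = 2*c + 1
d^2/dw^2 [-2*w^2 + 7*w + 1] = -4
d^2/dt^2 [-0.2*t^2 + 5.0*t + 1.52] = -0.400000000000000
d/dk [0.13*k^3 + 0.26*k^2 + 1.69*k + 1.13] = 0.39*k^2 + 0.52*k + 1.69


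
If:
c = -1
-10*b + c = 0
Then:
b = -1/10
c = -1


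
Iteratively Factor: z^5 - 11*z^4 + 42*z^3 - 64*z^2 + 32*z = (z - 4)*(z^4 - 7*z^3 + 14*z^2 - 8*z) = (z - 4)*(z - 1)*(z^3 - 6*z^2 + 8*z) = (z - 4)^2*(z - 1)*(z^2 - 2*z) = (z - 4)^2*(z - 2)*(z - 1)*(z)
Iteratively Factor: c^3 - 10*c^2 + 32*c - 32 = (c - 2)*(c^2 - 8*c + 16) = (c - 4)*(c - 2)*(c - 4)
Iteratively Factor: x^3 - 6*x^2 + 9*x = (x - 3)*(x^2 - 3*x) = x*(x - 3)*(x - 3)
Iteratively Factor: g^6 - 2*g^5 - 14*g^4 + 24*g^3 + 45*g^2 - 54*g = (g - 3)*(g^5 + g^4 - 11*g^3 - 9*g^2 + 18*g) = (g - 3)*(g - 1)*(g^4 + 2*g^3 - 9*g^2 - 18*g) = (g - 3)^2*(g - 1)*(g^3 + 5*g^2 + 6*g) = g*(g - 3)^2*(g - 1)*(g^2 + 5*g + 6) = g*(g - 3)^2*(g - 1)*(g + 2)*(g + 3)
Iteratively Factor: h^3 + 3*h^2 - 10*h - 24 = (h + 4)*(h^2 - h - 6) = (h - 3)*(h + 4)*(h + 2)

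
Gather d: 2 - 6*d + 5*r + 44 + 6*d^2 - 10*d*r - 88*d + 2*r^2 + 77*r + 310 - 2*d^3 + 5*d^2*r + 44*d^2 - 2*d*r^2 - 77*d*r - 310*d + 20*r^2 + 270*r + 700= -2*d^3 + d^2*(5*r + 50) + d*(-2*r^2 - 87*r - 404) + 22*r^2 + 352*r + 1056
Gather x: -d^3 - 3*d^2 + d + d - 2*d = -d^3 - 3*d^2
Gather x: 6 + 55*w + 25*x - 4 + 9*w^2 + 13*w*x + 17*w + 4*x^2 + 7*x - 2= 9*w^2 + 72*w + 4*x^2 + x*(13*w + 32)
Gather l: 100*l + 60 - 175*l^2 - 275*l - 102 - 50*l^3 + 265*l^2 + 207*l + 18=-50*l^3 + 90*l^2 + 32*l - 24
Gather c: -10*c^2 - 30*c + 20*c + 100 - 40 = -10*c^2 - 10*c + 60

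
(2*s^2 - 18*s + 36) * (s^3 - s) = 2*s^5 - 18*s^4 + 34*s^3 + 18*s^2 - 36*s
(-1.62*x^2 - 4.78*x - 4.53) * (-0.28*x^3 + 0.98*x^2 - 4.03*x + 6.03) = 0.4536*x^5 - 0.2492*x^4 + 3.1126*x^3 + 5.0554*x^2 - 10.5675*x - 27.3159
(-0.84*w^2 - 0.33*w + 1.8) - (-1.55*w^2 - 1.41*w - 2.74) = 0.71*w^2 + 1.08*w + 4.54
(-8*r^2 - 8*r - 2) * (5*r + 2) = -40*r^3 - 56*r^2 - 26*r - 4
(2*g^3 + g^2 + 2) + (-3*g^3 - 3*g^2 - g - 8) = -g^3 - 2*g^2 - g - 6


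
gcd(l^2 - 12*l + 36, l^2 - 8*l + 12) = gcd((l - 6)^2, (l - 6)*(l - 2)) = l - 6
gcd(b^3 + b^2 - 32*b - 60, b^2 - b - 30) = b^2 - b - 30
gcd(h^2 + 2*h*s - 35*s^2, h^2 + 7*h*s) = h + 7*s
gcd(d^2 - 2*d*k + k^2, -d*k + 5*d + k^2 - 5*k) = d - k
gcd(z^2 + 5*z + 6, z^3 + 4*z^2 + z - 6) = z^2 + 5*z + 6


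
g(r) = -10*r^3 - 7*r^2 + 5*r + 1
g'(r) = -30*r^2 - 14*r + 5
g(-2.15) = 57.28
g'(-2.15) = -103.58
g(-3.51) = 329.64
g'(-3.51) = -315.46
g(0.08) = 1.35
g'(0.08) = 3.69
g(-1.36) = 6.41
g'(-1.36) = -31.45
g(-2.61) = 118.06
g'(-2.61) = -162.82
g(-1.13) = 0.84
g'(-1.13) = -17.49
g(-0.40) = -1.48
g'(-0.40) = 5.80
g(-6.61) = 2550.15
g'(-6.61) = -1213.22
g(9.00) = -7811.00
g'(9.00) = -2551.00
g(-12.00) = 16213.00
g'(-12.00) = -4147.00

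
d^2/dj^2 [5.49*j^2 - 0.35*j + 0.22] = 10.9800000000000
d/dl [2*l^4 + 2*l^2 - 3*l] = 8*l^3 + 4*l - 3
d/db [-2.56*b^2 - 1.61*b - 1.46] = -5.12*b - 1.61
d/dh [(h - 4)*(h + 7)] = 2*h + 3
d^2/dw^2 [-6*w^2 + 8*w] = -12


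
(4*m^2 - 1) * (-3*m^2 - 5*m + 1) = -12*m^4 - 20*m^3 + 7*m^2 + 5*m - 1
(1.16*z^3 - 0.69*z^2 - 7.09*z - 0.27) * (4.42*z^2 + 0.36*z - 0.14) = 5.1272*z^5 - 2.6322*z^4 - 31.7486*z^3 - 3.6492*z^2 + 0.8954*z + 0.0378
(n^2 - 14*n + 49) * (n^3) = n^5 - 14*n^4 + 49*n^3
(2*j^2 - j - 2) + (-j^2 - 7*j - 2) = j^2 - 8*j - 4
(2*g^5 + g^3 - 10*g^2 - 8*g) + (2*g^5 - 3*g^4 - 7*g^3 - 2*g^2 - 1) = 4*g^5 - 3*g^4 - 6*g^3 - 12*g^2 - 8*g - 1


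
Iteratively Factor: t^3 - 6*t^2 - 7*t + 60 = (t + 3)*(t^2 - 9*t + 20) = (t - 5)*(t + 3)*(t - 4)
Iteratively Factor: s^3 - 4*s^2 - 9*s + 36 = (s - 4)*(s^2 - 9) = (s - 4)*(s + 3)*(s - 3)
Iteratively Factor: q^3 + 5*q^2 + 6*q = (q + 2)*(q^2 + 3*q) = q*(q + 2)*(q + 3)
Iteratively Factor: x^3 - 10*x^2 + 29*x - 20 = (x - 1)*(x^2 - 9*x + 20) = (x - 4)*(x - 1)*(x - 5)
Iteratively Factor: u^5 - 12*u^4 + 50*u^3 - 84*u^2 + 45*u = (u - 3)*(u^4 - 9*u^3 + 23*u^2 - 15*u) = (u - 3)^2*(u^3 - 6*u^2 + 5*u) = (u - 5)*(u - 3)^2*(u^2 - u) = u*(u - 5)*(u - 3)^2*(u - 1)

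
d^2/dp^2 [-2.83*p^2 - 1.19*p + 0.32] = -5.66000000000000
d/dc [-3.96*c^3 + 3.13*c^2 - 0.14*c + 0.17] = -11.88*c^2 + 6.26*c - 0.14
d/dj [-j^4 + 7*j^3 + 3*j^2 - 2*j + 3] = -4*j^3 + 21*j^2 + 6*j - 2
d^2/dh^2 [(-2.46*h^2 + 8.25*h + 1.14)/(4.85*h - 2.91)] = 244.840998/(114.084125*h^3 - 205.351425*h^2 + 123.210855*h - 24.642171)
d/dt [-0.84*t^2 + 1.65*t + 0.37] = 1.65 - 1.68*t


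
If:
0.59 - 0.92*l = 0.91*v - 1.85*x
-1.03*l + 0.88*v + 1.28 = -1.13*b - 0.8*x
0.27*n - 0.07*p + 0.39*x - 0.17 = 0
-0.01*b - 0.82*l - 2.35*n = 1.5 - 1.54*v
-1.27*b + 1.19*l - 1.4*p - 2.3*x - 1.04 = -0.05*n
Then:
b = 3.15492908439818*x - 3.73892152956027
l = 3.20580089157172*x - 1.23689564877602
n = 1.05355598513983 - 1.92371156564773*x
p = 1.63514451411077 - 1.84860175321266*x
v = 1.89883955700432 - 1.20806243983075*x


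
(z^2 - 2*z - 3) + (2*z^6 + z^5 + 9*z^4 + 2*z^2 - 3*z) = 2*z^6 + z^5 + 9*z^4 + 3*z^2 - 5*z - 3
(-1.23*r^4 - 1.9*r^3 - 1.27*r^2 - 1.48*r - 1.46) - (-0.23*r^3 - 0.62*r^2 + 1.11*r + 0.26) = -1.23*r^4 - 1.67*r^3 - 0.65*r^2 - 2.59*r - 1.72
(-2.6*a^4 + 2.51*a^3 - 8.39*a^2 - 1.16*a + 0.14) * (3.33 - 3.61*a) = 9.386*a^5 - 17.7191*a^4 + 38.6462*a^3 - 23.7511*a^2 - 4.3682*a + 0.4662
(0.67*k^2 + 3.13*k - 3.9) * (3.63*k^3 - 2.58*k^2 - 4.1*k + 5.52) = 2.4321*k^5 + 9.6333*k^4 - 24.9794*k^3 + 0.927400000000001*k^2 + 33.2676*k - 21.528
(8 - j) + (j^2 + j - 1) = j^2 + 7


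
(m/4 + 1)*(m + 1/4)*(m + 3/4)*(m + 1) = m^4/4 + 3*m^3/2 + 147*m^2/64 + 79*m/64 + 3/16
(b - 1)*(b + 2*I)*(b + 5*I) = b^3 - b^2 + 7*I*b^2 - 10*b - 7*I*b + 10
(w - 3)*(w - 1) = w^2 - 4*w + 3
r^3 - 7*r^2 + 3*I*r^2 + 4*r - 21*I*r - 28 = (r - 7)*(r - I)*(r + 4*I)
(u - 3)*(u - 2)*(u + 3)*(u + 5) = u^4 + 3*u^3 - 19*u^2 - 27*u + 90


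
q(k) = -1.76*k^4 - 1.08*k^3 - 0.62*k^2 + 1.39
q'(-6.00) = 1411.44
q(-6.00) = -2068.61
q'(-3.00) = 164.64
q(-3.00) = -117.59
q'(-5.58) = 1129.17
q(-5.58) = -1536.55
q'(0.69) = -4.71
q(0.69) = 0.34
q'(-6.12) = 1499.95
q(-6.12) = -2243.26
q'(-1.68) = 26.32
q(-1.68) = -9.26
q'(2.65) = -157.05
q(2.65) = -109.86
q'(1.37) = -25.88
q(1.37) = -8.75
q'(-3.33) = 228.16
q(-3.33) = -182.02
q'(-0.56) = 0.91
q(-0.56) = 1.21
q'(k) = -7.04*k^3 - 3.24*k^2 - 1.24*k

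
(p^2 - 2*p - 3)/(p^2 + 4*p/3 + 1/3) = 3*(p - 3)/(3*p + 1)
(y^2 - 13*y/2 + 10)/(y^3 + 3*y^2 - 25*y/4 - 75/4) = 2*(y - 4)/(2*y^2 + 11*y + 15)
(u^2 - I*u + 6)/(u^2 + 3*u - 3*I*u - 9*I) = (u + 2*I)/(u + 3)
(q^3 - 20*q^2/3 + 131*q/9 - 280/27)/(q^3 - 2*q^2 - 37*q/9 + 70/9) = (q - 8/3)/(q + 2)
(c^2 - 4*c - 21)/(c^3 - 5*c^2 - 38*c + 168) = (c + 3)/(c^2 + 2*c - 24)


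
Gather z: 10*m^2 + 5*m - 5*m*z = 10*m^2 - 5*m*z + 5*m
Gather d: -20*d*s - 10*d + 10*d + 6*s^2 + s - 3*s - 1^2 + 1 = -20*d*s + 6*s^2 - 2*s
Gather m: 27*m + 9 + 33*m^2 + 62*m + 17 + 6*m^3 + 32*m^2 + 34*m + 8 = 6*m^3 + 65*m^2 + 123*m + 34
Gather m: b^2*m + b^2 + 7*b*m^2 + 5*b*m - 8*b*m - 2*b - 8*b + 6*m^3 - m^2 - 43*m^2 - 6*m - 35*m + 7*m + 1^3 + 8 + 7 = b^2 - 10*b + 6*m^3 + m^2*(7*b - 44) + m*(b^2 - 3*b - 34) + 16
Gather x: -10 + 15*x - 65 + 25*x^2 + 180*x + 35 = 25*x^2 + 195*x - 40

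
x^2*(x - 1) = x^3 - x^2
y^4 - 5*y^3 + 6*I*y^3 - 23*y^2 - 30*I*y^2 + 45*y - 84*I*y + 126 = (y - 7)*(y + 2)*(y + 3*I)^2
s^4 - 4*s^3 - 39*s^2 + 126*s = s*(s - 7)*(s - 3)*(s + 6)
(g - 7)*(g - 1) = g^2 - 8*g + 7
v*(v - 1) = v^2 - v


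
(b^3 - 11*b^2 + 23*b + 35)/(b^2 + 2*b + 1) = (b^2 - 12*b + 35)/(b + 1)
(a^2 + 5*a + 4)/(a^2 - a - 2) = (a + 4)/(a - 2)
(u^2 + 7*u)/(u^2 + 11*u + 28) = u/(u + 4)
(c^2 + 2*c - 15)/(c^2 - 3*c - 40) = (c - 3)/(c - 8)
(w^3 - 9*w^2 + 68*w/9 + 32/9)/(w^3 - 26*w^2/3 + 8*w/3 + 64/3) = (9*w^2 - 9*w - 4)/(3*(3*w^2 - 2*w - 8))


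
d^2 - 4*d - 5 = (d - 5)*(d + 1)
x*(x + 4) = x^2 + 4*x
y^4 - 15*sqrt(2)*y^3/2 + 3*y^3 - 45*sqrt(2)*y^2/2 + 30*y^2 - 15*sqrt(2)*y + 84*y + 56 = (y - 4*sqrt(2))*(y - 7*sqrt(2)/2)*(sqrt(2)*y/2 + sqrt(2))*(sqrt(2)*y + sqrt(2))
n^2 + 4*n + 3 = (n + 1)*(n + 3)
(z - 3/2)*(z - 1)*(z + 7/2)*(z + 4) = z^4 + 5*z^3 - 13*z^2/4 - 95*z/4 + 21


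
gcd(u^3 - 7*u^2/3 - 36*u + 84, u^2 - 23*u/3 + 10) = u - 6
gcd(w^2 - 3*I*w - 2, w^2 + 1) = w - I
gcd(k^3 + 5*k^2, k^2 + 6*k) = k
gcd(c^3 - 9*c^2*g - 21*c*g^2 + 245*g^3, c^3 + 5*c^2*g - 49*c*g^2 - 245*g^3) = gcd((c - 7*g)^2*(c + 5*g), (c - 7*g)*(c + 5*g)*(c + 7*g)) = c^2 - 2*c*g - 35*g^2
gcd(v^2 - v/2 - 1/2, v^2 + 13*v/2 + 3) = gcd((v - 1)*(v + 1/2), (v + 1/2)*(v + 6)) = v + 1/2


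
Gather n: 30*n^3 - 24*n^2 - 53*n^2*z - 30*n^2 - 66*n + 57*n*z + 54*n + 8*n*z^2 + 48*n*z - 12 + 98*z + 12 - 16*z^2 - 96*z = 30*n^3 + n^2*(-53*z - 54) + n*(8*z^2 + 105*z - 12) - 16*z^2 + 2*z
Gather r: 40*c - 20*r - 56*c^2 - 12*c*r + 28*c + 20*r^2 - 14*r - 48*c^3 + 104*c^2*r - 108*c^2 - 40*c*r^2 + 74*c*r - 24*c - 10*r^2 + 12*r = -48*c^3 - 164*c^2 + 44*c + r^2*(10 - 40*c) + r*(104*c^2 + 62*c - 22)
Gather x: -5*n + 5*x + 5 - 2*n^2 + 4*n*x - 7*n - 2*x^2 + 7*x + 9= -2*n^2 - 12*n - 2*x^2 + x*(4*n + 12) + 14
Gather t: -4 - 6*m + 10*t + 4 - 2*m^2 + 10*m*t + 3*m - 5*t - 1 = -2*m^2 - 3*m + t*(10*m + 5) - 1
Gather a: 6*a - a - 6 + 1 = 5*a - 5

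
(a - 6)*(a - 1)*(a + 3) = a^3 - 4*a^2 - 15*a + 18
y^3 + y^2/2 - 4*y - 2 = (y - 2)*(y + 1/2)*(y + 2)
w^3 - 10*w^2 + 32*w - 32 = (w - 4)^2*(w - 2)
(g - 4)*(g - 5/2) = g^2 - 13*g/2 + 10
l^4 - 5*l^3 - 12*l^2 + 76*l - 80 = (l - 5)*(l - 2)^2*(l + 4)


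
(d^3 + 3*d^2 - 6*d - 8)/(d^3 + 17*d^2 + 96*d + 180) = (d^3 + 3*d^2 - 6*d - 8)/(d^3 + 17*d^2 + 96*d + 180)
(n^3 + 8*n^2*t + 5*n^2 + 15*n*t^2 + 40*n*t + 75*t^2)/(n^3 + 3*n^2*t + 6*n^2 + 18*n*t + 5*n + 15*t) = (n + 5*t)/(n + 1)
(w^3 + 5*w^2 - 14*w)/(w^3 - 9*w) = (w^2 + 5*w - 14)/(w^2 - 9)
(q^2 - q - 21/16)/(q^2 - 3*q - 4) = (-q^2 + q + 21/16)/(-q^2 + 3*q + 4)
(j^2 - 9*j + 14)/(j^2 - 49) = (j - 2)/(j + 7)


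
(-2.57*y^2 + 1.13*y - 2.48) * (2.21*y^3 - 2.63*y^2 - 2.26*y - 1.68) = -5.6797*y^5 + 9.2564*y^4 - 2.6445*y^3 + 8.2862*y^2 + 3.7064*y + 4.1664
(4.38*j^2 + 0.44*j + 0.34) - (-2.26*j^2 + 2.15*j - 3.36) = 6.64*j^2 - 1.71*j + 3.7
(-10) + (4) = -6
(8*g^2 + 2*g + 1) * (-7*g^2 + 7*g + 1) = -56*g^4 + 42*g^3 + 15*g^2 + 9*g + 1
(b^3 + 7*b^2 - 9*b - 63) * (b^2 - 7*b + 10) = b^5 - 48*b^3 + 70*b^2 + 351*b - 630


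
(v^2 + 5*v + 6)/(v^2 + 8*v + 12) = (v + 3)/(v + 6)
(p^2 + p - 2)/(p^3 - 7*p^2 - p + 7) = (p + 2)/(p^2 - 6*p - 7)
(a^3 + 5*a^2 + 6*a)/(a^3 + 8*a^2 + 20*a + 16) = a*(a + 3)/(a^2 + 6*a + 8)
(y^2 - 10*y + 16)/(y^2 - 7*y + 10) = (y - 8)/(y - 5)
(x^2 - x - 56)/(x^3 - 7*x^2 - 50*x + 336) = 1/(x - 6)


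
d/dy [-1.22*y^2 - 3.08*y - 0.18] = -2.44*y - 3.08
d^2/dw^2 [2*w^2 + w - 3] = 4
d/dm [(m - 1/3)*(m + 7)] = 2*m + 20/3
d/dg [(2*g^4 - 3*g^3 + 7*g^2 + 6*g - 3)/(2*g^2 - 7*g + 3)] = (8*g^5 - 48*g^4 + 66*g^3 - 88*g^2 + 54*g - 3)/(4*g^4 - 28*g^3 + 61*g^2 - 42*g + 9)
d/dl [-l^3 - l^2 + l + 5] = -3*l^2 - 2*l + 1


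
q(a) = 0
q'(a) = 0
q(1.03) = 0.00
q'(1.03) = 0.00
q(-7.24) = 0.00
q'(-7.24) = 0.00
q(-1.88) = 0.00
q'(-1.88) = 0.00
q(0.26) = 0.00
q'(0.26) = 0.00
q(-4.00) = 0.00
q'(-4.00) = 0.00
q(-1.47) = 0.00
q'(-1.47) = 0.00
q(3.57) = 0.00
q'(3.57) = 0.00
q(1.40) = 0.00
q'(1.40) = 0.00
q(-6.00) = 0.00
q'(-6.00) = 0.00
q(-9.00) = 0.00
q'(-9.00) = 0.00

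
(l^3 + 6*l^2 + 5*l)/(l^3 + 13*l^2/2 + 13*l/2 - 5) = 2*l*(l + 1)/(2*l^2 + 3*l - 2)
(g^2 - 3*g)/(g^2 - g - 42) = g*(3 - g)/(-g^2 + g + 42)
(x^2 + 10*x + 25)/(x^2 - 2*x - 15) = (x^2 + 10*x + 25)/(x^2 - 2*x - 15)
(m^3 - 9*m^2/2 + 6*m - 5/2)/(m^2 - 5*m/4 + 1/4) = 2*(2*m^2 - 7*m + 5)/(4*m - 1)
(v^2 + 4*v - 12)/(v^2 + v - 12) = (v^2 + 4*v - 12)/(v^2 + v - 12)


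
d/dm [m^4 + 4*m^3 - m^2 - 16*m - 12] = 4*m^3 + 12*m^2 - 2*m - 16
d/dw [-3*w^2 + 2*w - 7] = 2 - 6*w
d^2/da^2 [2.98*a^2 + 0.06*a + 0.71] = 5.96000000000000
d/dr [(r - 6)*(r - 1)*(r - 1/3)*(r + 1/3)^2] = 5*r^4 - 80*r^3/3 + 32*r^2/3 + 148*r/27 - 11/27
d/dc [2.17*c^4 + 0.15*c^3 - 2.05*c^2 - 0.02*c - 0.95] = 8.68*c^3 + 0.45*c^2 - 4.1*c - 0.02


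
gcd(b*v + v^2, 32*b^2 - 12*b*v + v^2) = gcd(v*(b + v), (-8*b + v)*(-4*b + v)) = 1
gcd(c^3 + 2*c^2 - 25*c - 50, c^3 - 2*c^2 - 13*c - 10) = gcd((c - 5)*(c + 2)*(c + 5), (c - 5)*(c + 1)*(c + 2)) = c^2 - 3*c - 10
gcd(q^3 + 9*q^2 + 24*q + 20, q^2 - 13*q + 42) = 1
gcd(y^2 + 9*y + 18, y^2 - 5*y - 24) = y + 3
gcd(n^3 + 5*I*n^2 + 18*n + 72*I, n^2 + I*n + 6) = n + 3*I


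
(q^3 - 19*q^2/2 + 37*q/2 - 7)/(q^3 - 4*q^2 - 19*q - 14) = (q^2 - 5*q/2 + 1)/(q^2 + 3*q + 2)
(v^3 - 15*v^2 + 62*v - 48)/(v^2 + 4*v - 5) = (v^2 - 14*v + 48)/(v + 5)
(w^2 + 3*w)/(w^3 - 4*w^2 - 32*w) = (w + 3)/(w^2 - 4*w - 32)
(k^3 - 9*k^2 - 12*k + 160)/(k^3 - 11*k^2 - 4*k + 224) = (k - 5)/(k - 7)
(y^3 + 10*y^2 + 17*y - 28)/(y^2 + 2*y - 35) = (y^2 + 3*y - 4)/(y - 5)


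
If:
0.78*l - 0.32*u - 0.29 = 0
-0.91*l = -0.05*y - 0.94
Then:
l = 0.0549450549450549*y + 1.03296703296703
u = 0.133928571428571*y + 1.61160714285714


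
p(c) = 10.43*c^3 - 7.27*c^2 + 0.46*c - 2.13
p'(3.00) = 238.45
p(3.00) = 215.43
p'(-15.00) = 7258.81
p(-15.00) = -36846.03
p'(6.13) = 1087.11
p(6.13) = 2130.02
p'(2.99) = 236.72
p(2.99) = 213.05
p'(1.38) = 39.98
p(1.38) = 12.07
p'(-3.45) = 423.05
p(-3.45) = -518.54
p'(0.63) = 3.72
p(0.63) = -2.12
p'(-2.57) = 244.50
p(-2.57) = -228.37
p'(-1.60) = 103.83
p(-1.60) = -64.20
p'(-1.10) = 54.31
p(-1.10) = -25.32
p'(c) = 31.29*c^2 - 14.54*c + 0.46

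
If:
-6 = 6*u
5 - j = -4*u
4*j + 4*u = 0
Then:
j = 1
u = -1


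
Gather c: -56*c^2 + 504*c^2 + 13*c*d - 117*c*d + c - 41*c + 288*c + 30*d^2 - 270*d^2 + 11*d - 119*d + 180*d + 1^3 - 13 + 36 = 448*c^2 + c*(248 - 104*d) - 240*d^2 + 72*d + 24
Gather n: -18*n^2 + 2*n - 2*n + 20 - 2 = 18 - 18*n^2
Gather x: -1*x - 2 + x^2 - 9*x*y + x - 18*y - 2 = x^2 - 9*x*y - 18*y - 4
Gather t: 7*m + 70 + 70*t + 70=7*m + 70*t + 140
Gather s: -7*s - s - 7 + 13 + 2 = 8 - 8*s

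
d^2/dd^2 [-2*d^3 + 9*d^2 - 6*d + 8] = 18 - 12*d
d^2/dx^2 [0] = 0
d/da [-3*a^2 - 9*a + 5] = -6*a - 9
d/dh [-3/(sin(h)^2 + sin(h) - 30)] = 3*(2*sin(h) + 1)*cos(h)/(sin(h)^2 + sin(h) - 30)^2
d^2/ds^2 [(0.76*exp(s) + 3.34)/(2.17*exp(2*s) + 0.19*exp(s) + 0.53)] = (3.578764*exp(4*s) + 62.597556*exp(3*s) - 1.11321*exp(2*s) - 15.321294*exp(s) - 0.122854)*exp(s)/(10.218313*exp(6*s) + 2.684073*exp(5*s) + 7.722162*exp(4*s) + 1.317973*exp(3*s) + 1.886058*exp(2*s) + 0.160113*exp(s) + 0.148877)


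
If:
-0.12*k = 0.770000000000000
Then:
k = -6.42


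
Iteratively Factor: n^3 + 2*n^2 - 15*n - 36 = (n + 3)*(n^2 - n - 12) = (n - 4)*(n + 3)*(n + 3)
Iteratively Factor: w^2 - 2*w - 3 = (w - 3)*(w + 1)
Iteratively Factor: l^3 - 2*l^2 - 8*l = (l - 4)*(l^2 + 2*l) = (l - 4)*(l + 2)*(l)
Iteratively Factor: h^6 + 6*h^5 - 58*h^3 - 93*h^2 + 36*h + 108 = (h + 2)*(h^5 + 4*h^4 - 8*h^3 - 42*h^2 - 9*h + 54) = (h - 1)*(h + 2)*(h^4 + 5*h^3 - 3*h^2 - 45*h - 54) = (h - 1)*(h + 2)^2*(h^3 + 3*h^2 - 9*h - 27) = (h - 1)*(h + 2)^2*(h + 3)*(h^2 - 9) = (h - 1)*(h + 2)^2*(h + 3)^2*(h - 3)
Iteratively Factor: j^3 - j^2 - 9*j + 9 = (j - 1)*(j^2 - 9) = (j - 3)*(j - 1)*(j + 3)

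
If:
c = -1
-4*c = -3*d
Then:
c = -1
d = -4/3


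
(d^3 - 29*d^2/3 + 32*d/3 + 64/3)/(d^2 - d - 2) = (3*d^2 - 32*d + 64)/(3*(d - 2))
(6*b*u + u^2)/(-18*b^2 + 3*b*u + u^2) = u/(-3*b + u)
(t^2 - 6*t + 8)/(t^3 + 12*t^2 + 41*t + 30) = (t^2 - 6*t + 8)/(t^3 + 12*t^2 + 41*t + 30)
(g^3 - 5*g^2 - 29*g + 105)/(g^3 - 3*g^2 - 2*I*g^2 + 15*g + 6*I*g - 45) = (g^2 - 2*g - 35)/(g^2 - 2*I*g + 15)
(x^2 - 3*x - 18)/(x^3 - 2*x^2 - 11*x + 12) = (x - 6)/(x^2 - 5*x + 4)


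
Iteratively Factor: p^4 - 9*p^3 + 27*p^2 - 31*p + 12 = (p - 1)*(p^3 - 8*p^2 + 19*p - 12) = (p - 1)^2*(p^2 - 7*p + 12) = (p - 3)*(p - 1)^2*(p - 4)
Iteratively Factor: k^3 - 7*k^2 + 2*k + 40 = (k + 2)*(k^2 - 9*k + 20) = (k - 4)*(k + 2)*(k - 5)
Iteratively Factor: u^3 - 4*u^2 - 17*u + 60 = (u - 3)*(u^2 - u - 20) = (u - 3)*(u + 4)*(u - 5)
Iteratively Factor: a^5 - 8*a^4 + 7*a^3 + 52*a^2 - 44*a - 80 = (a - 5)*(a^4 - 3*a^3 - 8*a^2 + 12*a + 16) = (a - 5)*(a + 2)*(a^3 - 5*a^2 + 2*a + 8) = (a - 5)*(a + 1)*(a + 2)*(a^2 - 6*a + 8) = (a - 5)*(a - 4)*(a + 1)*(a + 2)*(a - 2)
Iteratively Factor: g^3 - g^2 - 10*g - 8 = (g + 1)*(g^2 - 2*g - 8) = (g + 1)*(g + 2)*(g - 4)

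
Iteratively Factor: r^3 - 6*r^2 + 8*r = (r)*(r^2 - 6*r + 8) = r*(r - 2)*(r - 4)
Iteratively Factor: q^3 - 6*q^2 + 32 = (q - 4)*(q^2 - 2*q - 8) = (q - 4)^2*(q + 2)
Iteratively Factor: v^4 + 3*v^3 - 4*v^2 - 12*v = (v + 2)*(v^3 + v^2 - 6*v) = v*(v + 2)*(v^2 + v - 6) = v*(v - 2)*(v + 2)*(v + 3)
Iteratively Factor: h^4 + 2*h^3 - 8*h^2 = (h - 2)*(h^3 + 4*h^2) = h*(h - 2)*(h^2 + 4*h) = h^2*(h - 2)*(h + 4)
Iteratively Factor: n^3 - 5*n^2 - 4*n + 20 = (n - 2)*(n^2 - 3*n - 10) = (n - 2)*(n + 2)*(n - 5)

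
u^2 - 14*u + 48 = (u - 8)*(u - 6)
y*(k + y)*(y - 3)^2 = k*y^3 - 6*k*y^2 + 9*k*y + y^4 - 6*y^3 + 9*y^2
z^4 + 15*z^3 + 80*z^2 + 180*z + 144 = (z + 2)*(z + 3)*(z + 4)*(z + 6)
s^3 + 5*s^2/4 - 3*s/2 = s*(s - 3/4)*(s + 2)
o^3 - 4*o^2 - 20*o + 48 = (o - 6)*(o - 2)*(o + 4)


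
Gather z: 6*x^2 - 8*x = 6*x^2 - 8*x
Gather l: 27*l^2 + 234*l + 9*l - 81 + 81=27*l^2 + 243*l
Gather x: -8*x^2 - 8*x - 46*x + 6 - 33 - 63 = -8*x^2 - 54*x - 90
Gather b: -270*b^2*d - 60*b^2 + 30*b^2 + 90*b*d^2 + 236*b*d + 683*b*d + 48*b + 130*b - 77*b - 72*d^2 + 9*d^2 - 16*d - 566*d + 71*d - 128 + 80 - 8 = b^2*(-270*d - 30) + b*(90*d^2 + 919*d + 101) - 63*d^2 - 511*d - 56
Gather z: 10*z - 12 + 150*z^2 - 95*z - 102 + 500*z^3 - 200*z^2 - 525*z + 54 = 500*z^3 - 50*z^2 - 610*z - 60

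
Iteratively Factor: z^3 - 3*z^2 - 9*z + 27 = (z - 3)*(z^2 - 9) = (z - 3)^2*(z + 3)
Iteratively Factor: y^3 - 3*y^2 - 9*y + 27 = (y - 3)*(y^2 - 9) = (y - 3)*(y + 3)*(y - 3)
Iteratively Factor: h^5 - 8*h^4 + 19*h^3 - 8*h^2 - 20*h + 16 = (h + 1)*(h^4 - 9*h^3 + 28*h^2 - 36*h + 16) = (h - 2)*(h + 1)*(h^3 - 7*h^2 + 14*h - 8) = (h - 2)*(h - 1)*(h + 1)*(h^2 - 6*h + 8) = (h - 2)^2*(h - 1)*(h + 1)*(h - 4)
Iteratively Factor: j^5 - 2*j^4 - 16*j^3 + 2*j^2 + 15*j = (j + 3)*(j^4 - 5*j^3 - j^2 + 5*j) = (j - 1)*(j + 3)*(j^3 - 4*j^2 - 5*j) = j*(j - 1)*(j + 3)*(j^2 - 4*j - 5) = j*(j - 5)*(j - 1)*(j + 3)*(j + 1)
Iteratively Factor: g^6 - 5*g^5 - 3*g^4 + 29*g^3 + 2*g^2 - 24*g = (g)*(g^5 - 5*g^4 - 3*g^3 + 29*g^2 + 2*g - 24) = g*(g + 2)*(g^4 - 7*g^3 + 11*g^2 + 7*g - 12) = g*(g - 3)*(g + 2)*(g^3 - 4*g^2 - g + 4) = g*(g - 3)*(g + 1)*(g + 2)*(g^2 - 5*g + 4) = g*(g - 3)*(g - 1)*(g + 1)*(g + 2)*(g - 4)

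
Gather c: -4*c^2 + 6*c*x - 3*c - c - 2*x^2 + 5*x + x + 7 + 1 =-4*c^2 + c*(6*x - 4) - 2*x^2 + 6*x + 8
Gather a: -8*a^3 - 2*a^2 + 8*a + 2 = -8*a^3 - 2*a^2 + 8*a + 2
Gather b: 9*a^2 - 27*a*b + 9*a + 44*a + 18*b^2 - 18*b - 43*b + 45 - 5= 9*a^2 + 53*a + 18*b^2 + b*(-27*a - 61) + 40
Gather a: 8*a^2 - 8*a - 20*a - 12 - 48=8*a^2 - 28*a - 60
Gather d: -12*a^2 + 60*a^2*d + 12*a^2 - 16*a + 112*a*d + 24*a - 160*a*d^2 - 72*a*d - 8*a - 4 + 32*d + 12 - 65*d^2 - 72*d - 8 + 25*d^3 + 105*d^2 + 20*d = 25*d^3 + d^2*(40 - 160*a) + d*(60*a^2 + 40*a - 20)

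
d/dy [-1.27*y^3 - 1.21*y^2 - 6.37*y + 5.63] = -3.81*y^2 - 2.42*y - 6.37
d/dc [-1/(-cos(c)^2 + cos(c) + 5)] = (2*cos(c) - 1)*sin(c)/(sin(c)^2 + cos(c) + 4)^2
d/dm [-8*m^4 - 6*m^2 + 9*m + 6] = -32*m^3 - 12*m + 9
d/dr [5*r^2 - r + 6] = 10*r - 1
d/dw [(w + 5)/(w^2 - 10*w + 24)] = (w^2 - 10*w - 2*(w - 5)*(w + 5) + 24)/(w^2 - 10*w + 24)^2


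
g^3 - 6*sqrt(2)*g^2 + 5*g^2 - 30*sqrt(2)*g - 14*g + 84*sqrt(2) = (g - 2)*(g + 7)*(g - 6*sqrt(2))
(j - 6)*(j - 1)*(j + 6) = j^3 - j^2 - 36*j + 36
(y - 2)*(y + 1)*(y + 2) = y^3 + y^2 - 4*y - 4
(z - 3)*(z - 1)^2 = z^3 - 5*z^2 + 7*z - 3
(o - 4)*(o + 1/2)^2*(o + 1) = o^4 - 2*o^3 - 27*o^2/4 - 19*o/4 - 1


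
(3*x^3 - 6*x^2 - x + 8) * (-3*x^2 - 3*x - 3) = -9*x^5 + 9*x^4 + 12*x^3 - 3*x^2 - 21*x - 24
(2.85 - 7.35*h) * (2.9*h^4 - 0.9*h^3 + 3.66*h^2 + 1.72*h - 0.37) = -21.315*h^5 + 14.88*h^4 - 29.466*h^3 - 2.211*h^2 + 7.6215*h - 1.0545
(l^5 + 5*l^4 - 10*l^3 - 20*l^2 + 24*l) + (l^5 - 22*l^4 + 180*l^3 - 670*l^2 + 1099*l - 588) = 2*l^5 - 17*l^4 + 170*l^3 - 690*l^2 + 1123*l - 588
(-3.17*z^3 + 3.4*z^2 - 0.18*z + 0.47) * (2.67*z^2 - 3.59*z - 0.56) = -8.4639*z^5 + 20.4583*z^4 - 10.9114*z^3 - 0.00290000000000024*z^2 - 1.5865*z - 0.2632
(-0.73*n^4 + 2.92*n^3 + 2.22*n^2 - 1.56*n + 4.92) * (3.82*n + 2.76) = -2.7886*n^5 + 9.1396*n^4 + 16.5396*n^3 + 0.168*n^2 + 14.4888*n + 13.5792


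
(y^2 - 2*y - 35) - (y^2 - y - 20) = -y - 15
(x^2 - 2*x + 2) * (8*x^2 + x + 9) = 8*x^4 - 15*x^3 + 23*x^2 - 16*x + 18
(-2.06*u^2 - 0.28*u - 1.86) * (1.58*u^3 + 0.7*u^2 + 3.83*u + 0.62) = -3.2548*u^5 - 1.8844*u^4 - 11.0246*u^3 - 3.6516*u^2 - 7.2974*u - 1.1532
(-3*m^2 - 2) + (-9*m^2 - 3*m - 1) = -12*m^2 - 3*m - 3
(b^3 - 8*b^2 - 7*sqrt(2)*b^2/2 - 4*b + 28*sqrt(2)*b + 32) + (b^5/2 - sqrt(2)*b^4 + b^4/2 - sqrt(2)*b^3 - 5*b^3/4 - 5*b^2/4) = b^5/2 - sqrt(2)*b^4 + b^4/2 - sqrt(2)*b^3 - b^3/4 - 37*b^2/4 - 7*sqrt(2)*b^2/2 - 4*b + 28*sqrt(2)*b + 32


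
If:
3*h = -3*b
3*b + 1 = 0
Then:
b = -1/3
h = 1/3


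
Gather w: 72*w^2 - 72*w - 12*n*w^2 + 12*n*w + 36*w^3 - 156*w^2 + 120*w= 36*w^3 + w^2*(-12*n - 84) + w*(12*n + 48)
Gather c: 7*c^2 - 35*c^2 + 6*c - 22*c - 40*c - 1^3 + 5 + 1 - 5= -28*c^2 - 56*c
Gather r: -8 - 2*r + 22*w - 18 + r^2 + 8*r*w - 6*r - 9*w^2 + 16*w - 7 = r^2 + r*(8*w - 8) - 9*w^2 + 38*w - 33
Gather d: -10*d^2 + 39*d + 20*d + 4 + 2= -10*d^2 + 59*d + 6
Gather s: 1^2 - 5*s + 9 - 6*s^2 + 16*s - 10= -6*s^2 + 11*s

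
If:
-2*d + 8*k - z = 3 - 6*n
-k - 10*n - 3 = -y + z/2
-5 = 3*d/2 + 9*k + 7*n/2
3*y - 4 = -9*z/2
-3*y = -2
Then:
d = -13219/5112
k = -67/2556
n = -431/1704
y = 2/3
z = 4/9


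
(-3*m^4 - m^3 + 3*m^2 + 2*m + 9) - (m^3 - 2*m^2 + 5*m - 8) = -3*m^4 - 2*m^3 + 5*m^2 - 3*m + 17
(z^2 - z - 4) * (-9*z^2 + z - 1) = -9*z^4 + 10*z^3 + 34*z^2 - 3*z + 4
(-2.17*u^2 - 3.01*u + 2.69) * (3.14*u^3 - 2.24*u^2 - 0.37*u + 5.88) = -6.8138*u^5 - 4.5906*u^4 + 15.9919*u^3 - 17.6715*u^2 - 18.6941*u + 15.8172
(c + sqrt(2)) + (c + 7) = 2*c + sqrt(2) + 7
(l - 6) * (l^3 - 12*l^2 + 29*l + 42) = l^4 - 18*l^3 + 101*l^2 - 132*l - 252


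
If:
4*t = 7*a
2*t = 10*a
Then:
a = 0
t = 0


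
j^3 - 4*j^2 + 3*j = j*(j - 3)*(j - 1)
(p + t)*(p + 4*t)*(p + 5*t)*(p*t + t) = p^4*t + 10*p^3*t^2 + p^3*t + 29*p^2*t^3 + 10*p^2*t^2 + 20*p*t^4 + 29*p*t^3 + 20*t^4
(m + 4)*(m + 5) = m^2 + 9*m + 20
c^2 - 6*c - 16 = (c - 8)*(c + 2)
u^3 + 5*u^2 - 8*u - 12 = (u - 2)*(u + 1)*(u + 6)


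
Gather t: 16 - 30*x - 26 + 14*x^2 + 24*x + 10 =14*x^2 - 6*x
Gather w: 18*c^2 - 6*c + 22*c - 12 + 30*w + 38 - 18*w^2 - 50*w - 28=18*c^2 + 16*c - 18*w^2 - 20*w - 2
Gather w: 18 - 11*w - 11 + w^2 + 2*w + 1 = w^2 - 9*w + 8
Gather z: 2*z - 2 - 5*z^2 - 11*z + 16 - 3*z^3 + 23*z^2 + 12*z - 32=-3*z^3 + 18*z^2 + 3*z - 18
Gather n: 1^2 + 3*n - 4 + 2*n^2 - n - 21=2*n^2 + 2*n - 24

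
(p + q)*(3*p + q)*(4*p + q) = 12*p^3 + 19*p^2*q + 8*p*q^2 + q^3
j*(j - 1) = j^2 - j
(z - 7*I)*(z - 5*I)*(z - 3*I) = z^3 - 15*I*z^2 - 71*z + 105*I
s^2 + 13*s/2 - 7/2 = (s - 1/2)*(s + 7)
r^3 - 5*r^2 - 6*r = r*(r - 6)*(r + 1)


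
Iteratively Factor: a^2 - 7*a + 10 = (a - 5)*(a - 2)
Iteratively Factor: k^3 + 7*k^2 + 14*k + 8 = (k + 4)*(k^2 + 3*k + 2) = (k + 1)*(k + 4)*(k + 2)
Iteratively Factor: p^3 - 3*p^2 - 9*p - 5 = (p + 1)*(p^2 - 4*p - 5) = (p + 1)^2*(p - 5)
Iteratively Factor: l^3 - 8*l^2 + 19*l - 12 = (l - 3)*(l^2 - 5*l + 4) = (l - 3)*(l - 1)*(l - 4)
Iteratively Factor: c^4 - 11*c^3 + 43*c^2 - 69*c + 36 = (c - 4)*(c^3 - 7*c^2 + 15*c - 9) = (c - 4)*(c - 3)*(c^2 - 4*c + 3) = (c - 4)*(c - 3)*(c - 1)*(c - 3)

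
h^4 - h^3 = h^3*(h - 1)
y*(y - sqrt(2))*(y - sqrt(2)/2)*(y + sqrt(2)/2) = y^4 - sqrt(2)*y^3 - y^2/2 + sqrt(2)*y/2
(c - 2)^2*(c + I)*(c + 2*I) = c^4 - 4*c^3 + 3*I*c^3 + 2*c^2 - 12*I*c^2 + 8*c + 12*I*c - 8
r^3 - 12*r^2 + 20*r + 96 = (r - 8)*(r - 6)*(r + 2)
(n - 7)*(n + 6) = n^2 - n - 42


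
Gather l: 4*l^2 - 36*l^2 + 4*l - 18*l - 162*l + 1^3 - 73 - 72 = -32*l^2 - 176*l - 144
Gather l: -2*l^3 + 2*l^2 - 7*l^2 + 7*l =-2*l^3 - 5*l^2 + 7*l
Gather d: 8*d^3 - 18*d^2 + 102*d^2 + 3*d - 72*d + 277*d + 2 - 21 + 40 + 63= 8*d^3 + 84*d^2 + 208*d + 84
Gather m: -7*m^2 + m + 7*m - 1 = -7*m^2 + 8*m - 1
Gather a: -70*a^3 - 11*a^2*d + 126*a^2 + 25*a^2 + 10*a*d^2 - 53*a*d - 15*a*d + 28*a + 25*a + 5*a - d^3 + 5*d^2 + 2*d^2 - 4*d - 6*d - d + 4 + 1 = -70*a^3 + a^2*(151 - 11*d) + a*(10*d^2 - 68*d + 58) - d^3 + 7*d^2 - 11*d + 5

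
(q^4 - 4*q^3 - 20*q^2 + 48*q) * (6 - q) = -q^5 + 10*q^4 - 4*q^3 - 168*q^2 + 288*q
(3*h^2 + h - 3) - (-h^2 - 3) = 4*h^2 + h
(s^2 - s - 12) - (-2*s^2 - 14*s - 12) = 3*s^2 + 13*s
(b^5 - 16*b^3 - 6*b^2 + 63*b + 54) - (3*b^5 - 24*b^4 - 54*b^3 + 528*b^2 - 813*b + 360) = -2*b^5 + 24*b^4 + 38*b^3 - 534*b^2 + 876*b - 306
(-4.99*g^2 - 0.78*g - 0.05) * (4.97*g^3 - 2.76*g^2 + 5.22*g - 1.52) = -24.8003*g^5 + 9.8958*g^4 - 24.1435*g^3 + 3.6512*g^2 + 0.9246*g + 0.076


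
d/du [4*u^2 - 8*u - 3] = 8*u - 8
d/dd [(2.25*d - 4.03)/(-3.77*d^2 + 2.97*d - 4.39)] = (8.4825*d^2 - 30.3862*d + 2.0916)/(14.2129*d^4 - 22.3938*d^3 + 41.9215*d^2 - 26.0766*d + 19.2721)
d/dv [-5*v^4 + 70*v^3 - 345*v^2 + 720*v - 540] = -20*v^3 + 210*v^2 - 690*v + 720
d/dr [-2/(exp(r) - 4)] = 2*exp(r)/(exp(r) - 4)^2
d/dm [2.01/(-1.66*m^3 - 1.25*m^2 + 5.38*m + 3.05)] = (10.0098*m^2 + 5.025*m - 10.8138)/(1.66*m^3 + 1.25*m^2 - 5.38*m - 3.05)^2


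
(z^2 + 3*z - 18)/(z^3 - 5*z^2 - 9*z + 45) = (z + 6)/(z^2 - 2*z - 15)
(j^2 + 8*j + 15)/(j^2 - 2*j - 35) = (j + 3)/(j - 7)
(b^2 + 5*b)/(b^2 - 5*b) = (b + 5)/(b - 5)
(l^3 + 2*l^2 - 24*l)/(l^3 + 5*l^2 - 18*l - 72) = l/(l + 3)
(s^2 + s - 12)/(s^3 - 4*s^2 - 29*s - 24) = (-s^2 - s + 12)/(-s^3 + 4*s^2 + 29*s + 24)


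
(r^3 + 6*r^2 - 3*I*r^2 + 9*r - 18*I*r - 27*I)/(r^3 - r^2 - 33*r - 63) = (r - 3*I)/(r - 7)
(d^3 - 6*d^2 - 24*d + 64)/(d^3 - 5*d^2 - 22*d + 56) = (d - 8)/(d - 7)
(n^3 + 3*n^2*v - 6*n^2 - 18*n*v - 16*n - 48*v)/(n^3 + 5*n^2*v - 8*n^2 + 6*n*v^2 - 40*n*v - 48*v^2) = (n + 2)/(n + 2*v)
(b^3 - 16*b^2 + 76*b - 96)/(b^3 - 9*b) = (b^3 - 16*b^2 + 76*b - 96)/(b*(b^2 - 9))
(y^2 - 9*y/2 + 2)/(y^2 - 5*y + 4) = (y - 1/2)/(y - 1)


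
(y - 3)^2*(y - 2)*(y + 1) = y^4 - 7*y^3 + 13*y^2 + 3*y - 18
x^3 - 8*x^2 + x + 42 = (x - 7)*(x - 3)*(x + 2)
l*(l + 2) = l^2 + 2*l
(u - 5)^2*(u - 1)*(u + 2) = u^4 - 9*u^3 + 13*u^2 + 45*u - 50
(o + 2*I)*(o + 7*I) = o^2 + 9*I*o - 14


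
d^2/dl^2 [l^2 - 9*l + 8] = 2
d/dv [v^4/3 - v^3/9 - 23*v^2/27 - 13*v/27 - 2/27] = 4*v^3/3 - v^2/3 - 46*v/27 - 13/27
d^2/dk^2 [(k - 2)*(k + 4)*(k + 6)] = 6*k + 16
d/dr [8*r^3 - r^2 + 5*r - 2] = 24*r^2 - 2*r + 5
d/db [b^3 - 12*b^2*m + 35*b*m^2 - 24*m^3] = 3*b^2 - 24*b*m + 35*m^2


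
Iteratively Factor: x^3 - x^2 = (x)*(x^2 - x) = x^2*(x - 1)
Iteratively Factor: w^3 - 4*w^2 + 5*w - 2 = (w - 1)*(w^2 - 3*w + 2) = (w - 2)*(w - 1)*(w - 1)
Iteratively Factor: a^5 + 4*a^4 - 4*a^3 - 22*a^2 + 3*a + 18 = (a + 3)*(a^4 + a^3 - 7*a^2 - a + 6) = (a + 3)^2*(a^3 - 2*a^2 - a + 2) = (a + 1)*(a + 3)^2*(a^2 - 3*a + 2) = (a - 1)*(a + 1)*(a + 3)^2*(a - 2)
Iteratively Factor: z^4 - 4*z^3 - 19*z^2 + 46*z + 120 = (z + 3)*(z^3 - 7*z^2 + 2*z + 40) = (z + 2)*(z + 3)*(z^2 - 9*z + 20) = (z - 4)*(z + 2)*(z + 3)*(z - 5)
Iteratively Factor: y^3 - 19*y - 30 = (y + 2)*(y^2 - 2*y - 15) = (y - 5)*(y + 2)*(y + 3)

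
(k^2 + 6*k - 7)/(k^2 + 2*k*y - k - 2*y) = (k + 7)/(k + 2*y)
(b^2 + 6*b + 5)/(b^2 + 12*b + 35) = (b + 1)/(b + 7)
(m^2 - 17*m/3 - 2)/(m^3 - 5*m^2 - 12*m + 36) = (m + 1/3)/(m^2 + m - 6)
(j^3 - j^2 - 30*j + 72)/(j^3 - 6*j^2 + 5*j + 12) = (j + 6)/(j + 1)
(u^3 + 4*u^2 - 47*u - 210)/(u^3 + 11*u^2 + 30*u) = (u - 7)/u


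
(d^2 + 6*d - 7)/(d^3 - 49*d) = (d - 1)/(d*(d - 7))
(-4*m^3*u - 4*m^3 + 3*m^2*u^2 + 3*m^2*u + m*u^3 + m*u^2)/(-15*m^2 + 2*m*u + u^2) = m*(-4*m^2*u - 4*m^2 + 3*m*u^2 + 3*m*u + u^3 + u^2)/(-15*m^2 + 2*m*u + u^2)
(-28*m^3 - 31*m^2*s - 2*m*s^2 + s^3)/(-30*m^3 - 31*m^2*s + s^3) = (-28*m^2 - 3*m*s + s^2)/(-30*m^2 - m*s + s^2)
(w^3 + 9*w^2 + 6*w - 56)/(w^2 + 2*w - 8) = w + 7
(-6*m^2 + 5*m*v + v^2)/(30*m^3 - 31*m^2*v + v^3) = 1/(-5*m + v)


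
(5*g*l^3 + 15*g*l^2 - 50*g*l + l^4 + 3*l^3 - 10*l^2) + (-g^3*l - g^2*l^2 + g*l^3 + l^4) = -g^3*l - g^2*l^2 + 6*g*l^3 + 15*g*l^2 - 50*g*l + 2*l^4 + 3*l^3 - 10*l^2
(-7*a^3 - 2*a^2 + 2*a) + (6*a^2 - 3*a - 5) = -7*a^3 + 4*a^2 - a - 5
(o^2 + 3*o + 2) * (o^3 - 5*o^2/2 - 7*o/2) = o^5 + o^4/2 - 9*o^3 - 31*o^2/2 - 7*o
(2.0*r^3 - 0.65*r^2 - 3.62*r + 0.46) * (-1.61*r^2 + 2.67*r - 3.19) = -3.22*r^5 + 6.3865*r^4 - 2.2873*r^3 - 8.3325*r^2 + 12.776*r - 1.4674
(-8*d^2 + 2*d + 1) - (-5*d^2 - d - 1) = -3*d^2 + 3*d + 2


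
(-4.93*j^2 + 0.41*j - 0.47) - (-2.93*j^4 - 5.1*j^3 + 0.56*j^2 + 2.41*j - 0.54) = 2.93*j^4 + 5.1*j^3 - 5.49*j^2 - 2.0*j + 0.0700000000000001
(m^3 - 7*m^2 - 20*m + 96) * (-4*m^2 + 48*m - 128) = -4*m^5 + 76*m^4 - 384*m^3 - 448*m^2 + 7168*m - 12288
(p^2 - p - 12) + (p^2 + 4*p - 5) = 2*p^2 + 3*p - 17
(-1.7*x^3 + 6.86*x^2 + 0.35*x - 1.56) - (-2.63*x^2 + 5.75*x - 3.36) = -1.7*x^3 + 9.49*x^2 - 5.4*x + 1.8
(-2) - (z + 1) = -z - 3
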